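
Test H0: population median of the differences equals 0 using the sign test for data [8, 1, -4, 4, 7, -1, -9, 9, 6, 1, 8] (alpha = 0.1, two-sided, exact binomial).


Step 1: Discard zero differences. Original n = 11; n_eff = number of nonzero differences = 11.
Nonzero differences (with sign): +8, +1, -4, +4, +7, -1, -9, +9, +6, +1, +8
Step 2: Count signs: positive = 8, negative = 3.
Step 3: Under H0: P(positive) = 0.5, so the number of positives S ~ Bin(11, 0.5).
Step 4: Two-sided exact p-value = sum of Bin(11,0.5) probabilities at or below the observed probability = 0.226562.
Step 5: alpha = 0.1. fail to reject H0.

n_eff = 11, pos = 8, neg = 3, p = 0.226562, fail to reject H0.


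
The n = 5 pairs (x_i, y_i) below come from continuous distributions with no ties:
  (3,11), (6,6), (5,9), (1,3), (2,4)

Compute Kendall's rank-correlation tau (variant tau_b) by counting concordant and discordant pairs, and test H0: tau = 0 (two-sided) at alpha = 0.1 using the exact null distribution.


Step 1: Enumerate the 10 unordered pairs (i,j) with i<j and classify each by sign(x_j-x_i) * sign(y_j-y_i).
  (1,2):dx=+3,dy=-5->D; (1,3):dx=+2,dy=-2->D; (1,4):dx=-2,dy=-8->C; (1,5):dx=-1,dy=-7->C
  (2,3):dx=-1,dy=+3->D; (2,4):dx=-5,dy=-3->C; (2,5):dx=-4,dy=-2->C; (3,4):dx=-4,dy=-6->C
  (3,5):dx=-3,dy=-5->C; (4,5):dx=+1,dy=+1->C
Step 2: C = 7, D = 3, total pairs = 10.
Step 3: tau = (C - D)/(n(n-1)/2) = (7 - 3)/10 = 0.400000.
Step 4: Exact two-sided p-value (enumerate n! = 120 permutations of y under H0): p = 0.483333.
Step 5: alpha = 0.1. fail to reject H0.

tau_b = 0.4000 (C=7, D=3), p = 0.483333, fail to reject H0.


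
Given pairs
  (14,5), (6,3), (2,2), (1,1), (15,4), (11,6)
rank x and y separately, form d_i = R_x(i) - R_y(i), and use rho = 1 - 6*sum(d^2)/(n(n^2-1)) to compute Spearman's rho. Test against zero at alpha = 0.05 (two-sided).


Step 1: Rank x and y separately (midranks; no ties here).
rank(x): 14->5, 6->3, 2->2, 1->1, 15->6, 11->4
rank(y): 5->5, 3->3, 2->2, 1->1, 4->4, 6->6
Step 2: d_i = R_x(i) - R_y(i); compute d_i^2.
  (5-5)^2=0, (3-3)^2=0, (2-2)^2=0, (1-1)^2=0, (6-4)^2=4, (4-6)^2=4
sum(d^2) = 8.
Step 3: rho = 1 - 6*8 / (6*(6^2 - 1)) = 1 - 48/210 = 0.771429.
Step 4: Under H0, t = rho * sqrt((n-2)/(1-rho^2)) = 2.4247 ~ t(4).
Step 5: Two-sided p-value from the t-distribution with 4 df = 0.072397.
Step 6: alpha = 0.05. fail to reject H0.

rho = 0.7714, p = 0.072397, fail to reject H0 at alpha = 0.05.


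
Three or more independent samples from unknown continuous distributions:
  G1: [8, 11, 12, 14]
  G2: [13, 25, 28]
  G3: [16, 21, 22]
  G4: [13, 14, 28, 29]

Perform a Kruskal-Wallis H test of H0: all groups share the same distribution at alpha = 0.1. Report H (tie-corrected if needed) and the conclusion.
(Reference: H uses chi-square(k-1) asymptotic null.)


Step 1: Combine all N = 14 observations and assign midranks.
sorted (value, group, rank): (8,G1,1), (11,G1,2), (12,G1,3), (13,G2,4.5), (13,G4,4.5), (14,G1,6.5), (14,G4,6.5), (16,G3,8), (21,G3,9), (22,G3,10), (25,G2,11), (28,G2,12.5), (28,G4,12.5), (29,G4,14)
Step 2: Sum ranks within each group.
R_1 = 12.5 (n_1 = 4)
R_2 = 28 (n_2 = 3)
R_3 = 27 (n_3 = 3)
R_4 = 37.5 (n_4 = 4)
Step 3: H = 12/(N(N+1)) * sum(R_i^2/n_i) - 3(N+1)
     = 12/(14*15) * (12.5^2/4 + 28^2/3 + 27^2/3 + 37.5^2/4) - 3*15
     = 0.057143 * 894.958 - 45
     = 6.140476.
Step 4: Ties present; correction factor C = 1 - 18/(14^3 - 14) = 0.993407. Corrected H = 6.140476 / 0.993407 = 6.181232.
Step 5: Under H0, H ~ chi^2(3); p-value = 0.103118.
Step 6: alpha = 0.1. fail to reject H0.

H = 6.1812, df = 3, p = 0.103118, fail to reject H0.


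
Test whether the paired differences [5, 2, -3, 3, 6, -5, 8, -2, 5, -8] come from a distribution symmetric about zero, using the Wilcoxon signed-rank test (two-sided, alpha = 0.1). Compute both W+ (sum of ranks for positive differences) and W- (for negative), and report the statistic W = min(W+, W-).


Step 1: Drop any zero differences (none here) and take |d_i|.
|d| = [5, 2, 3, 3, 6, 5, 8, 2, 5, 8]
Step 2: Midrank |d_i| (ties get averaged ranks).
ranks: |5|->6, |2|->1.5, |3|->3.5, |3|->3.5, |6|->8, |5|->6, |8|->9.5, |2|->1.5, |5|->6, |8|->9.5
Step 3: Attach original signs; sum ranks with positive sign and with negative sign.
W+ = 6 + 1.5 + 3.5 + 8 + 9.5 + 6 = 34.5
W- = 3.5 + 6 + 1.5 + 9.5 = 20.5
(Check: W+ + W- = 55 should equal n(n+1)/2 = 55.)
Step 4: Test statistic W = min(W+, W-) = 20.5.
Step 5: Ties in |d|, so use the tie-corrected normal approximation.
        E[W] = n(n+1)/4 = 10*11/4 = 27.5.
        Tie groups: |d|=2 (t=2), |d|=3 (t=2), |d|=5 (t=3), |d|=8 (t=2); sum(t^3 - t) = 42.
        Var[W] = n(n+1)(2n+1)/24 - sum(t^3-t)/48 = 2310/24 - 42/48 = 95.375.
        z = (W - E[W]) / sqrt(Var[W]) = (20.5 - 27.5) / 9.7660 = -0.7168.
        Two-sided p = 2*Phi(z) = 0.473515.
Step 6: alpha = 0.1. fail to reject H0.

W+ = 34.5, W- = 20.5, W = min = 20.5, p = 0.473515, fail to reject H0.


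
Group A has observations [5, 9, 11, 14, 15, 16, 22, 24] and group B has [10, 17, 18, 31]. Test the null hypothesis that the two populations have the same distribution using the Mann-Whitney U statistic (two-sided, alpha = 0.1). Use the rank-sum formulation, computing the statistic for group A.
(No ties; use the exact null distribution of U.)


Step 1: Combine and sort all 12 observations; assign midranks.
sorted (value, group): (5,X), (9,X), (10,Y), (11,X), (14,X), (15,X), (16,X), (17,Y), (18,Y), (22,X), (24,X), (31,Y)
ranks: 5->1, 9->2, 10->3, 11->4, 14->5, 15->6, 16->7, 17->8, 18->9, 22->10, 24->11, 31->12
Step 2: Rank sum for X: R1 = 1 + 2 + 4 + 5 + 6 + 7 + 10 + 11 = 46.
Step 3: U_X = R1 - n1(n1+1)/2 = 46 - 8*9/2 = 46 - 36 = 10.
       U_Y = n1*n2 - U_X = 32 - 10 = 22.
Step 4: No ties, so the exact null distribution of U (based on enumerating the C(12,8) = 495 equally likely rank assignments) gives the two-sided p-value.
Step 5: p-value = 0.367677; compare to alpha = 0.1. fail to reject H0.

U_X = 10, p = 0.367677, fail to reject H0 at alpha = 0.1.


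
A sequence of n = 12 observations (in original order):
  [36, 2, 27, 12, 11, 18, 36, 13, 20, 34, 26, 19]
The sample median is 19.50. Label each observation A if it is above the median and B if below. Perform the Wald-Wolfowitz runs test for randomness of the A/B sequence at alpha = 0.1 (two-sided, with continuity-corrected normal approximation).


Step 1: Compute median = 19.50; label A = above, B = below.
Labels in order: ABABBBABAAAB  (n_A = 6, n_B = 6)
Step 2: Count runs R = 8.
Step 3: Under H0 (random ordering), E[R] = 2*n_A*n_B/(n_A+n_B) + 1 = 2*6*6/12 + 1 = 7.0000.
        Var[R] = 2*n_A*n_B*(2*n_A*n_B - n_A - n_B) / ((n_A+n_B)^2 * (n_A+n_B-1)) = 4320/1584 = 2.7273.
        SD[R] = 1.6514.
Step 4: Continuity-corrected z = (R - 0.5 - E[R]) / SD[R] = (8 - 0.5 - 7.0000) / 1.6514 = 0.3028.
Step 5: Two-sided p-value via normal approximation = 2*(1 - Phi(|z|)) = 0.762069.
Step 6: alpha = 0.1. fail to reject H0.

R = 8, z = 0.3028, p = 0.762069, fail to reject H0.


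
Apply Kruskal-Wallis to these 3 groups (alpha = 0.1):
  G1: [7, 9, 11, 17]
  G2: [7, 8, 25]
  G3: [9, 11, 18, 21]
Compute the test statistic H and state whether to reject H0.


Step 1: Combine all N = 11 observations and assign midranks.
sorted (value, group, rank): (7,G1,1.5), (7,G2,1.5), (8,G2,3), (9,G1,4.5), (9,G3,4.5), (11,G1,6.5), (11,G3,6.5), (17,G1,8), (18,G3,9), (21,G3,10), (25,G2,11)
Step 2: Sum ranks within each group.
R_1 = 20.5 (n_1 = 4)
R_2 = 15.5 (n_2 = 3)
R_3 = 30 (n_3 = 4)
Step 3: H = 12/(N(N+1)) * sum(R_i^2/n_i) - 3(N+1)
     = 12/(11*12) * (20.5^2/4 + 15.5^2/3 + 30^2/4) - 3*12
     = 0.090909 * 410.146 - 36
     = 1.285985.
Step 4: Ties present; correction factor C = 1 - 18/(11^3 - 11) = 0.986364. Corrected H = 1.285985 / 0.986364 = 1.303763.
Step 5: Under H0, H ~ chi^2(2); p-value = 0.521064.
Step 6: alpha = 0.1. fail to reject H0.

H = 1.3038, df = 2, p = 0.521064, fail to reject H0.


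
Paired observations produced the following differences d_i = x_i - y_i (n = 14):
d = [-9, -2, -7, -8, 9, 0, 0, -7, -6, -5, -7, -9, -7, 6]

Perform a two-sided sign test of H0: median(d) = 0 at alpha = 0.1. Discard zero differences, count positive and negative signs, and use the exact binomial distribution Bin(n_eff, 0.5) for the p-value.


Step 1: Discard zero differences. Original n = 14; n_eff = number of nonzero differences = 12.
Nonzero differences (with sign): -9, -2, -7, -8, +9, -7, -6, -5, -7, -9, -7, +6
Step 2: Count signs: positive = 2, negative = 10.
Step 3: Under H0: P(positive) = 0.5, so the number of positives S ~ Bin(12, 0.5).
Step 4: Two-sided exact p-value = sum of Bin(12,0.5) probabilities at or below the observed probability = 0.038574.
Step 5: alpha = 0.1. reject H0.

n_eff = 12, pos = 2, neg = 10, p = 0.038574, reject H0.


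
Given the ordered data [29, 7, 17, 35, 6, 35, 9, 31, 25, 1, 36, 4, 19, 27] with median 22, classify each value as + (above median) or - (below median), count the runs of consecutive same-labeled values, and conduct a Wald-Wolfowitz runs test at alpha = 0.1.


Step 1: Compute median = 22; label A = above, B = below.
Labels in order: ABBABABAABABBA  (n_A = 7, n_B = 7)
Step 2: Count runs R = 11.
Step 3: Under H0 (random ordering), E[R] = 2*n_A*n_B/(n_A+n_B) + 1 = 2*7*7/14 + 1 = 8.0000.
        Var[R] = 2*n_A*n_B*(2*n_A*n_B - n_A - n_B) / ((n_A+n_B)^2 * (n_A+n_B-1)) = 8232/2548 = 3.2308.
        SD[R] = 1.7974.
Step 4: Continuity-corrected z = (R - 0.5 - E[R]) / SD[R] = (11 - 0.5 - 8.0000) / 1.7974 = 1.3909.
Step 5: Two-sided p-value via normal approximation = 2*(1 - Phi(|z|)) = 0.164264.
Step 6: alpha = 0.1. fail to reject H0.

R = 11, z = 1.3909, p = 0.164264, fail to reject H0.


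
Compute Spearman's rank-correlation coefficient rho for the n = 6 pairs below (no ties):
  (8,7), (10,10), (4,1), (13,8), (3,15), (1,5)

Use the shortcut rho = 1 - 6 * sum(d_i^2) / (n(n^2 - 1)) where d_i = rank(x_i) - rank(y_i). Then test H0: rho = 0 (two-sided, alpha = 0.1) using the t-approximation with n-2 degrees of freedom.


Step 1: Rank x and y separately (midranks; no ties here).
rank(x): 8->4, 10->5, 4->3, 13->6, 3->2, 1->1
rank(y): 7->3, 10->5, 1->1, 8->4, 15->6, 5->2
Step 2: d_i = R_x(i) - R_y(i); compute d_i^2.
  (4-3)^2=1, (5-5)^2=0, (3-1)^2=4, (6-4)^2=4, (2-6)^2=16, (1-2)^2=1
sum(d^2) = 26.
Step 3: rho = 1 - 6*26 / (6*(6^2 - 1)) = 1 - 156/210 = 0.257143.
Step 4: Under H0, t = rho * sqrt((n-2)/(1-rho^2)) = 0.5322 ~ t(4).
Step 5: Two-sided p-value from the t-distribution with 4 df = 0.622787.
Step 6: alpha = 0.1. fail to reject H0.

rho = 0.2571, p = 0.622787, fail to reject H0 at alpha = 0.1.


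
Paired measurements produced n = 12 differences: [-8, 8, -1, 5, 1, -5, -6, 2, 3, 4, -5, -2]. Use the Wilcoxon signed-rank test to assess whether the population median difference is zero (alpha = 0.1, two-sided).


Step 1: Drop any zero differences (none here) and take |d_i|.
|d| = [8, 8, 1, 5, 1, 5, 6, 2, 3, 4, 5, 2]
Step 2: Midrank |d_i| (ties get averaged ranks).
ranks: |8|->11.5, |8|->11.5, |1|->1.5, |5|->8, |1|->1.5, |5|->8, |6|->10, |2|->3.5, |3|->5, |4|->6, |5|->8, |2|->3.5
Step 3: Attach original signs; sum ranks with positive sign and with negative sign.
W+ = 11.5 + 8 + 1.5 + 3.5 + 5 + 6 = 35.5
W- = 11.5 + 1.5 + 8 + 10 + 8 + 3.5 = 42.5
(Check: W+ + W- = 78 should equal n(n+1)/2 = 78.)
Step 4: Test statistic W = min(W+, W-) = 35.5.
Step 5: Ties in |d|, so use the tie-corrected normal approximation.
        E[W] = n(n+1)/4 = 12*13/4 = 39.
        Tie groups: |d|=1 (t=2), |d|=2 (t=2), |d|=5 (t=3), |d|=8 (t=2); sum(t^3 - t) = 42.
        Var[W] = n(n+1)(2n+1)/24 - sum(t^3-t)/48 = 3900/24 - 42/48 = 161.625.
        z = (W - E[W]) / sqrt(Var[W]) = (35.5 - 39) / 12.7132 = -0.2753.
        Two-sided p = 2*Phi(z) = 0.783082.
Step 6: alpha = 0.1. fail to reject H0.

W+ = 35.5, W- = 42.5, W = min = 35.5, p = 0.783082, fail to reject H0.


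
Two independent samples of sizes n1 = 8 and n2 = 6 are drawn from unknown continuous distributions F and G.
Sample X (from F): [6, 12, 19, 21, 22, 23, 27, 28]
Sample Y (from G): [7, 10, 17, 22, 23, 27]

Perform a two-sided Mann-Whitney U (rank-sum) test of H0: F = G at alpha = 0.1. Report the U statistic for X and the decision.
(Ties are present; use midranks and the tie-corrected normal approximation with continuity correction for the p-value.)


Step 1: Combine and sort all 14 observations; assign midranks.
sorted (value, group): (6,X), (7,Y), (10,Y), (12,X), (17,Y), (19,X), (21,X), (22,X), (22,Y), (23,X), (23,Y), (27,X), (27,Y), (28,X)
ranks: 6->1, 7->2, 10->3, 12->4, 17->5, 19->6, 21->7, 22->8.5, 22->8.5, 23->10.5, 23->10.5, 27->12.5, 27->12.5, 28->14
Step 2: Rank sum for X: R1 = 1 + 4 + 6 + 7 + 8.5 + 10.5 + 12.5 + 14 = 63.5.
Step 3: U_X = R1 - n1(n1+1)/2 = 63.5 - 8*9/2 = 63.5 - 36 = 27.5.
       U_Y = n1*n2 - U_X = 48 - 27.5 = 20.5.
Step 4: Ties are present, so use the tie-corrected normal approximation (with continuity correction) for the p-value.
Step 5: p-value = 0.697586; compare to alpha = 0.1. fail to reject H0.

U_X = 27.5, p = 0.697586, fail to reject H0 at alpha = 0.1.


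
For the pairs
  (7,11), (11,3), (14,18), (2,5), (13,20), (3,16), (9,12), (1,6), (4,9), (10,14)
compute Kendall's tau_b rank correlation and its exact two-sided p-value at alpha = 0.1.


Step 1: Enumerate the 45 unordered pairs (i,j) with i<j and classify each by sign(x_j-x_i) * sign(y_j-y_i).
  (1,2):dx=+4,dy=-8->D; (1,3):dx=+7,dy=+7->C; (1,4):dx=-5,dy=-6->C; (1,5):dx=+6,dy=+9->C
  (1,6):dx=-4,dy=+5->D; (1,7):dx=+2,dy=+1->C; (1,8):dx=-6,dy=-5->C; (1,9):dx=-3,dy=-2->C
  (1,10):dx=+3,dy=+3->C; (2,3):dx=+3,dy=+15->C; (2,4):dx=-9,dy=+2->D; (2,5):dx=+2,dy=+17->C
  (2,6):dx=-8,dy=+13->D; (2,7):dx=-2,dy=+9->D; (2,8):dx=-10,dy=+3->D; (2,9):dx=-7,dy=+6->D
  (2,10):dx=-1,dy=+11->D; (3,4):dx=-12,dy=-13->C; (3,5):dx=-1,dy=+2->D; (3,6):dx=-11,dy=-2->C
  (3,7):dx=-5,dy=-6->C; (3,8):dx=-13,dy=-12->C; (3,9):dx=-10,dy=-9->C; (3,10):dx=-4,dy=-4->C
  (4,5):dx=+11,dy=+15->C; (4,6):dx=+1,dy=+11->C; (4,7):dx=+7,dy=+7->C; (4,8):dx=-1,dy=+1->D
  (4,9):dx=+2,dy=+4->C; (4,10):dx=+8,dy=+9->C; (5,6):dx=-10,dy=-4->C; (5,7):dx=-4,dy=-8->C
  (5,8):dx=-12,dy=-14->C; (5,9):dx=-9,dy=-11->C; (5,10):dx=-3,dy=-6->C; (6,7):dx=+6,dy=-4->D
  (6,8):dx=-2,dy=-10->C; (6,9):dx=+1,dy=-7->D; (6,10):dx=+7,dy=-2->D; (7,8):dx=-8,dy=-6->C
  (7,9):dx=-5,dy=-3->C; (7,10):dx=+1,dy=+2->C; (8,9):dx=+3,dy=+3->C; (8,10):dx=+9,dy=+8->C
  (9,10):dx=+6,dy=+5->C
Step 2: C = 32, D = 13, total pairs = 45.
Step 3: tau = (C - D)/(n(n-1)/2) = (32 - 13)/45 = 0.422222.
Step 4: Exact two-sided p-value (enumerate n! = 3628800 permutations of y under H0): p = 0.108313.
Step 5: alpha = 0.1. fail to reject H0.

tau_b = 0.4222 (C=32, D=13), p = 0.108313, fail to reject H0.


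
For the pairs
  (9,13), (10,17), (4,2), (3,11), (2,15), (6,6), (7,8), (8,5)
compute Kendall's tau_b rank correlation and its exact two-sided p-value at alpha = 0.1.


Step 1: Enumerate the 28 unordered pairs (i,j) with i<j and classify each by sign(x_j-x_i) * sign(y_j-y_i).
  (1,2):dx=+1,dy=+4->C; (1,3):dx=-5,dy=-11->C; (1,4):dx=-6,dy=-2->C; (1,5):dx=-7,dy=+2->D
  (1,6):dx=-3,dy=-7->C; (1,7):dx=-2,dy=-5->C; (1,8):dx=-1,dy=-8->C; (2,3):dx=-6,dy=-15->C
  (2,4):dx=-7,dy=-6->C; (2,5):dx=-8,dy=-2->C; (2,6):dx=-4,dy=-11->C; (2,7):dx=-3,dy=-9->C
  (2,8):dx=-2,dy=-12->C; (3,4):dx=-1,dy=+9->D; (3,5):dx=-2,dy=+13->D; (3,6):dx=+2,dy=+4->C
  (3,7):dx=+3,dy=+6->C; (3,8):dx=+4,dy=+3->C; (4,5):dx=-1,dy=+4->D; (4,6):dx=+3,dy=-5->D
  (4,7):dx=+4,dy=-3->D; (4,8):dx=+5,dy=-6->D; (5,6):dx=+4,dy=-9->D; (5,7):dx=+5,dy=-7->D
  (5,8):dx=+6,dy=-10->D; (6,7):dx=+1,dy=+2->C; (6,8):dx=+2,dy=-1->D; (7,8):dx=+1,dy=-3->D
Step 2: C = 16, D = 12, total pairs = 28.
Step 3: tau = (C - D)/(n(n-1)/2) = (16 - 12)/28 = 0.142857.
Step 4: Exact two-sided p-value (enumerate n! = 40320 permutations of y under H0): p = 0.719544.
Step 5: alpha = 0.1. fail to reject H0.

tau_b = 0.1429 (C=16, D=12), p = 0.719544, fail to reject H0.


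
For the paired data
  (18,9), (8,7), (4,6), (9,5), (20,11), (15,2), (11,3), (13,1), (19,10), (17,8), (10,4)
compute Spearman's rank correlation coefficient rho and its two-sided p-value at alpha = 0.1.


Step 1: Rank x and y separately (midranks; no ties here).
rank(x): 18->9, 8->2, 4->1, 9->3, 20->11, 15->7, 11->5, 13->6, 19->10, 17->8, 10->4
rank(y): 9->9, 7->7, 6->6, 5->5, 11->11, 2->2, 3->3, 1->1, 10->10, 8->8, 4->4
Step 2: d_i = R_x(i) - R_y(i); compute d_i^2.
  (9-9)^2=0, (2-7)^2=25, (1-6)^2=25, (3-5)^2=4, (11-11)^2=0, (7-2)^2=25, (5-3)^2=4, (6-1)^2=25, (10-10)^2=0, (8-8)^2=0, (4-4)^2=0
sum(d^2) = 108.
Step 3: rho = 1 - 6*108 / (11*(11^2 - 1)) = 1 - 648/1320 = 0.509091.
Step 4: Under H0, t = rho * sqrt((n-2)/(1-rho^2)) = 1.7744 ~ t(9).
Step 5: Two-sided p-value from the t-distribution with 9 df = 0.109737.
Step 6: alpha = 0.1. fail to reject H0.

rho = 0.5091, p = 0.109737, fail to reject H0 at alpha = 0.1.


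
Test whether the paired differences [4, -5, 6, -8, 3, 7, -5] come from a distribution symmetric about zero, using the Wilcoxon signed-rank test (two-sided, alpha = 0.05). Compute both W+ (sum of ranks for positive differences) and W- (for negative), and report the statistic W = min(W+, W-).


Step 1: Drop any zero differences (none here) and take |d_i|.
|d| = [4, 5, 6, 8, 3, 7, 5]
Step 2: Midrank |d_i| (ties get averaged ranks).
ranks: |4|->2, |5|->3.5, |6|->5, |8|->7, |3|->1, |7|->6, |5|->3.5
Step 3: Attach original signs; sum ranks with positive sign and with negative sign.
W+ = 2 + 5 + 1 + 6 = 14
W- = 3.5 + 7 + 3.5 = 14
(Check: W+ + W- = 28 should equal n(n+1)/2 = 28.)
Step 4: Test statistic W = min(W+, W-) = 14.
Step 5: Ties in |d|, so use the tie-corrected normal approximation.
        E[W] = n(n+1)/4 = 7*8/4 = 14.
        Tie groups: |d|=5 (t=2); sum(t^3 - t) = 6.
        Var[W] = n(n+1)(2n+1)/24 - sum(t^3-t)/48 = 840/24 - 6/48 = 34.875.
        z = (W - E[W]) / sqrt(Var[W]) = (14 - 14) / 5.9055 = 0.0000.
        Two-sided p = 2*Phi(z) = 1.000000.
Step 6: alpha = 0.05. fail to reject H0.

W+ = 14, W- = 14, W = min = 14, p = 1.000000, fail to reject H0.


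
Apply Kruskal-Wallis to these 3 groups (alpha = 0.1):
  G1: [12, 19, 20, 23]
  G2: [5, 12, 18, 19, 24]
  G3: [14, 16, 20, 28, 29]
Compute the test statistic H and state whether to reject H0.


Step 1: Combine all N = 14 observations and assign midranks.
sorted (value, group, rank): (5,G2,1), (12,G1,2.5), (12,G2,2.5), (14,G3,4), (16,G3,5), (18,G2,6), (19,G1,7.5), (19,G2,7.5), (20,G1,9.5), (20,G3,9.5), (23,G1,11), (24,G2,12), (28,G3,13), (29,G3,14)
Step 2: Sum ranks within each group.
R_1 = 30.5 (n_1 = 4)
R_2 = 29 (n_2 = 5)
R_3 = 45.5 (n_3 = 5)
Step 3: H = 12/(N(N+1)) * sum(R_i^2/n_i) - 3(N+1)
     = 12/(14*15) * (30.5^2/4 + 29^2/5 + 45.5^2/5) - 3*15
     = 0.057143 * 814.812 - 45
     = 1.560714.
Step 4: Ties present; correction factor C = 1 - 18/(14^3 - 14) = 0.993407. Corrected H = 1.560714 / 0.993407 = 1.571073.
Step 5: Under H0, H ~ chi^2(2); p-value = 0.455875.
Step 6: alpha = 0.1. fail to reject H0.

H = 1.5711, df = 2, p = 0.455875, fail to reject H0.


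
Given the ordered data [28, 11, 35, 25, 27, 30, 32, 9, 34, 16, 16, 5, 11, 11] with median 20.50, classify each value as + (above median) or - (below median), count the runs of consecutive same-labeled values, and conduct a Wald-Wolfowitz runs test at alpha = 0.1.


Step 1: Compute median = 20.50; label A = above, B = below.
Labels in order: ABAAAAABABBBBB  (n_A = 7, n_B = 7)
Step 2: Count runs R = 6.
Step 3: Under H0 (random ordering), E[R] = 2*n_A*n_B/(n_A+n_B) + 1 = 2*7*7/14 + 1 = 8.0000.
        Var[R] = 2*n_A*n_B*(2*n_A*n_B - n_A - n_B) / ((n_A+n_B)^2 * (n_A+n_B-1)) = 8232/2548 = 3.2308.
        SD[R] = 1.7974.
Step 4: Continuity-corrected z = (R + 0.5 - E[R]) / SD[R] = (6 + 0.5 - 8.0000) / 1.7974 = -0.8345.
Step 5: Two-sided p-value via normal approximation = 2*(1 - Phi(|z|)) = 0.403986.
Step 6: alpha = 0.1. fail to reject H0.

R = 6, z = -0.8345, p = 0.403986, fail to reject H0.


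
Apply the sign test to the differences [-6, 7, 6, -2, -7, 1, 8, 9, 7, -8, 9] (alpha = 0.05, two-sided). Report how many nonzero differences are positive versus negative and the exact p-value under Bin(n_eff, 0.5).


Step 1: Discard zero differences. Original n = 11; n_eff = number of nonzero differences = 11.
Nonzero differences (with sign): -6, +7, +6, -2, -7, +1, +8, +9, +7, -8, +9
Step 2: Count signs: positive = 7, negative = 4.
Step 3: Under H0: P(positive) = 0.5, so the number of positives S ~ Bin(11, 0.5).
Step 4: Two-sided exact p-value = sum of Bin(11,0.5) probabilities at or below the observed probability = 0.548828.
Step 5: alpha = 0.05. fail to reject H0.

n_eff = 11, pos = 7, neg = 4, p = 0.548828, fail to reject H0.


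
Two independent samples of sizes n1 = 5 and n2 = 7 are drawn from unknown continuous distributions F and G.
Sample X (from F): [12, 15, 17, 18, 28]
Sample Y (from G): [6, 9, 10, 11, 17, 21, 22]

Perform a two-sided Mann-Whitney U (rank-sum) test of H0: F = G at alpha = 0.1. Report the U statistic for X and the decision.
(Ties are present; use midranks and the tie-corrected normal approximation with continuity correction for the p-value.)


Step 1: Combine and sort all 12 observations; assign midranks.
sorted (value, group): (6,Y), (9,Y), (10,Y), (11,Y), (12,X), (15,X), (17,X), (17,Y), (18,X), (21,Y), (22,Y), (28,X)
ranks: 6->1, 9->2, 10->3, 11->4, 12->5, 15->6, 17->7.5, 17->7.5, 18->9, 21->10, 22->11, 28->12
Step 2: Rank sum for X: R1 = 5 + 6 + 7.5 + 9 + 12 = 39.5.
Step 3: U_X = R1 - n1(n1+1)/2 = 39.5 - 5*6/2 = 39.5 - 15 = 24.5.
       U_Y = n1*n2 - U_X = 35 - 24.5 = 10.5.
Step 4: Ties are present, so use the tie-corrected normal approximation (with continuity correction) for the p-value.
Step 5: p-value = 0.290307; compare to alpha = 0.1. fail to reject H0.

U_X = 24.5, p = 0.290307, fail to reject H0 at alpha = 0.1.


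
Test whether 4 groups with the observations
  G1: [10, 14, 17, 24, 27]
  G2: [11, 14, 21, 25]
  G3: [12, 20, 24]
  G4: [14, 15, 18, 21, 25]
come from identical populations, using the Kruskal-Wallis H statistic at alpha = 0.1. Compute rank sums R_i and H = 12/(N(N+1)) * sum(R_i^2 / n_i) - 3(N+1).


Step 1: Combine all N = 17 observations and assign midranks.
sorted (value, group, rank): (10,G1,1), (11,G2,2), (12,G3,3), (14,G1,5), (14,G2,5), (14,G4,5), (15,G4,7), (17,G1,8), (18,G4,9), (20,G3,10), (21,G2,11.5), (21,G4,11.5), (24,G1,13.5), (24,G3,13.5), (25,G2,15.5), (25,G4,15.5), (27,G1,17)
Step 2: Sum ranks within each group.
R_1 = 44.5 (n_1 = 5)
R_2 = 34 (n_2 = 4)
R_3 = 26.5 (n_3 = 3)
R_4 = 48 (n_4 = 5)
Step 3: H = 12/(N(N+1)) * sum(R_i^2/n_i) - 3(N+1)
     = 12/(17*18) * (44.5^2/5 + 34^2/4 + 26.5^2/3 + 48^2/5) - 3*18
     = 0.039216 * 1379.93 - 54
     = 0.115033.
Step 4: Ties present; correction factor C = 1 - 42/(17^3 - 17) = 0.991422. Corrected H = 0.115033 / 0.991422 = 0.116028.
Step 5: Under H0, H ~ chi^2(3); p-value = 0.989847.
Step 6: alpha = 0.1. fail to reject H0.

H = 0.1160, df = 3, p = 0.989847, fail to reject H0.


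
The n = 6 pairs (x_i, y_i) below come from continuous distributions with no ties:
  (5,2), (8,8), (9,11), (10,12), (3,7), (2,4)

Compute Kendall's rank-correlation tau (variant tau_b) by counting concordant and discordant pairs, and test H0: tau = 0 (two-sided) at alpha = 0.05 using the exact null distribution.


Step 1: Enumerate the 15 unordered pairs (i,j) with i<j and classify each by sign(x_j-x_i) * sign(y_j-y_i).
  (1,2):dx=+3,dy=+6->C; (1,3):dx=+4,dy=+9->C; (1,4):dx=+5,dy=+10->C; (1,5):dx=-2,dy=+5->D
  (1,6):dx=-3,dy=+2->D; (2,3):dx=+1,dy=+3->C; (2,4):dx=+2,dy=+4->C; (2,5):dx=-5,dy=-1->C
  (2,6):dx=-6,dy=-4->C; (3,4):dx=+1,dy=+1->C; (3,5):dx=-6,dy=-4->C; (3,6):dx=-7,dy=-7->C
  (4,5):dx=-7,dy=-5->C; (4,6):dx=-8,dy=-8->C; (5,6):dx=-1,dy=-3->C
Step 2: C = 13, D = 2, total pairs = 15.
Step 3: tau = (C - D)/(n(n-1)/2) = (13 - 2)/15 = 0.733333.
Step 4: Exact two-sided p-value (enumerate n! = 720 permutations of y under H0): p = 0.055556.
Step 5: alpha = 0.05. fail to reject H0.

tau_b = 0.7333 (C=13, D=2), p = 0.055556, fail to reject H0.


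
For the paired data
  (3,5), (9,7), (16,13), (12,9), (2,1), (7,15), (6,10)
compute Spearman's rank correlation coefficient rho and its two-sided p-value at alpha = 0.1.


Step 1: Rank x and y separately (midranks; no ties here).
rank(x): 3->2, 9->5, 16->7, 12->6, 2->1, 7->4, 6->3
rank(y): 5->2, 7->3, 13->6, 9->4, 1->1, 15->7, 10->5
Step 2: d_i = R_x(i) - R_y(i); compute d_i^2.
  (2-2)^2=0, (5-3)^2=4, (7-6)^2=1, (6-4)^2=4, (1-1)^2=0, (4-7)^2=9, (3-5)^2=4
sum(d^2) = 22.
Step 3: rho = 1 - 6*22 / (7*(7^2 - 1)) = 1 - 132/336 = 0.607143.
Step 4: Under H0, t = rho * sqrt((n-2)/(1-rho^2)) = 1.7086 ~ t(5).
Step 5: Two-sided p-value from the t-distribution with 5 df = 0.148231.
Step 6: alpha = 0.1. fail to reject H0.

rho = 0.6071, p = 0.148231, fail to reject H0 at alpha = 0.1.


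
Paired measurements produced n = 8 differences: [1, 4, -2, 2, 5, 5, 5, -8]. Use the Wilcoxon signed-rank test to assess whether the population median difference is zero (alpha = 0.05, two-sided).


Step 1: Drop any zero differences (none here) and take |d_i|.
|d| = [1, 4, 2, 2, 5, 5, 5, 8]
Step 2: Midrank |d_i| (ties get averaged ranks).
ranks: |1|->1, |4|->4, |2|->2.5, |2|->2.5, |5|->6, |5|->6, |5|->6, |8|->8
Step 3: Attach original signs; sum ranks with positive sign and with negative sign.
W+ = 1 + 4 + 2.5 + 6 + 6 + 6 = 25.5
W- = 2.5 + 8 = 10.5
(Check: W+ + W- = 36 should equal n(n+1)/2 = 36.)
Step 4: Test statistic W = min(W+, W-) = 10.5.
Step 5: Ties in |d|, so use the tie-corrected normal approximation.
        E[W] = n(n+1)/4 = 8*9/4 = 18.
        Tie groups: |d|=2 (t=2), |d|=5 (t=3); sum(t^3 - t) = 30.
        Var[W] = n(n+1)(2n+1)/24 - sum(t^3-t)/48 = 1224/24 - 30/48 = 50.375.
        z = (W - E[W]) / sqrt(Var[W]) = (10.5 - 18) / 7.0975 = -1.0567.
        Two-sided p = 2*Phi(z) = 0.290646.
Step 6: alpha = 0.05. fail to reject H0.

W+ = 25.5, W- = 10.5, W = min = 10.5, p = 0.290646, fail to reject H0.


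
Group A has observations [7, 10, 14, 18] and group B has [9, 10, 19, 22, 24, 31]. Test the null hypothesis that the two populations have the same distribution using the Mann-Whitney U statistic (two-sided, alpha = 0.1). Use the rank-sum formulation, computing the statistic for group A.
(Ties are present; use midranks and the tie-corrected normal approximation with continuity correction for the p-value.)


Step 1: Combine and sort all 10 observations; assign midranks.
sorted (value, group): (7,X), (9,Y), (10,X), (10,Y), (14,X), (18,X), (19,Y), (22,Y), (24,Y), (31,Y)
ranks: 7->1, 9->2, 10->3.5, 10->3.5, 14->5, 18->6, 19->7, 22->8, 24->9, 31->10
Step 2: Rank sum for X: R1 = 1 + 3.5 + 5 + 6 = 15.5.
Step 3: U_X = R1 - n1(n1+1)/2 = 15.5 - 4*5/2 = 15.5 - 10 = 5.5.
       U_Y = n1*n2 - U_X = 24 - 5.5 = 18.5.
Step 4: Ties are present, so use the tie-corrected normal approximation (with continuity correction) for the p-value.
Step 5: p-value = 0.199458; compare to alpha = 0.1. fail to reject H0.

U_X = 5.5, p = 0.199458, fail to reject H0 at alpha = 0.1.


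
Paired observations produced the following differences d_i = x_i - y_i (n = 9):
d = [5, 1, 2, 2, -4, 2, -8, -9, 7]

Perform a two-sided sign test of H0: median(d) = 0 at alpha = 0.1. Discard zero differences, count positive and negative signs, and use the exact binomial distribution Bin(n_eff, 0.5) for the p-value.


Step 1: Discard zero differences. Original n = 9; n_eff = number of nonzero differences = 9.
Nonzero differences (with sign): +5, +1, +2, +2, -4, +2, -8, -9, +7
Step 2: Count signs: positive = 6, negative = 3.
Step 3: Under H0: P(positive) = 0.5, so the number of positives S ~ Bin(9, 0.5).
Step 4: Two-sided exact p-value = sum of Bin(9,0.5) probabilities at or below the observed probability = 0.507812.
Step 5: alpha = 0.1. fail to reject H0.

n_eff = 9, pos = 6, neg = 3, p = 0.507812, fail to reject H0.


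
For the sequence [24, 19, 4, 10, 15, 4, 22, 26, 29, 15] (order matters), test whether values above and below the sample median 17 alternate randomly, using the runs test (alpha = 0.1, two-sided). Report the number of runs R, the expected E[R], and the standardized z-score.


Step 1: Compute median = 17; label A = above, B = below.
Labels in order: AABBBBAAAB  (n_A = 5, n_B = 5)
Step 2: Count runs R = 4.
Step 3: Under H0 (random ordering), E[R] = 2*n_A*n_B/(n_A+n_B) + 1 = 2*5*5/10 + 1 = 6.0000.
        Var[R] = 2*n_A*n_B*(2*n_A*n_B - n_A - n_B) / ((n_A+n_B)^2 * (n_A+n_B-1)) = 2000/900 = 2.2222.
        SD[R] = 1.4907.
Step 4: Continuity-corrected z = (R + 0.5 - E[R]) / SD[R] = (4 + 0.5 - 6.0000) / 1.4907 = -1.0062.
Step 5: Two-sided p-value via normal approximation = 2*(1 - Phi(|z|)) = 0.314305.
Step 6: alpha = 0.1. fail to reject H0.

R = 4, z = -1.0062, p = 0.314305, fail to reject H0.


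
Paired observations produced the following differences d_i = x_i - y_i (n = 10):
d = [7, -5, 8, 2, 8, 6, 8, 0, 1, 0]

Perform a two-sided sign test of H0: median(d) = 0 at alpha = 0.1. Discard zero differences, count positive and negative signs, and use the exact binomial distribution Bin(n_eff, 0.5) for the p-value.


Step 1: Discard zero differences. Original n = 10; n_eff = number of nonzero differences = 8.
Nonzero differences (with sign): +7, -5, +8, +2, +8, +6, +8, +1
Step 2: Count signs: positive = 7, negative = 1.
Step 3: Under H0: P(positive) = 0.5, so the number of positives S ~ Bin(8, 0.5).
Step 4: Two-sided exact p-value = sum of Bin(8,0.5) probabilities at or below the observed probability = 0.070312.
Step 5: alpha = 0.1. reject H0.

n_eff = 8, pos = 7, neg = 1, p = 0.070312, reject H0.


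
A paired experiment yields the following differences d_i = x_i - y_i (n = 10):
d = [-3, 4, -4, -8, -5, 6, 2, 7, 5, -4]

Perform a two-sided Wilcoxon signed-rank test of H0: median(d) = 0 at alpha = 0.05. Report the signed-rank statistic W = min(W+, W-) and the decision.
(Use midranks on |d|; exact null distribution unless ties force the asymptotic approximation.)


Step 1: Drop any zero differences (none here) and take |d_i|.
|d| = [3, 4, 4, 8, 5, 6, 2, 7, 5, 4]
Step 2: Midrank |d_i| (ties get averaged ranks).
ranks: |3|->2, |4|->4, |4|->4, |8|->10, |5|->6.5, |6|->8, |2|->1, |7|->9, |5|->6.5, |4|->4
Step 3: Attach original signs; sum ranks with positive sign and with negative sign.
W+ = 4 + 8 + 1 + 9 + 6.5 = 28.5
W- = 2 + 4 + 10 + 6.5 + 4 = 26.5
(Check: W+ + W- = 55 should equal n(n+1)/2 = 55.)
Step 4: Test statistic W = min(W+, W-) = 26.5.
Step 5: Ties in |d|, so use the tie-corrected normal approximation.
        E[W] = n(n+1)/4 = 10*11/4 = 27.5.
        Tie groups: |d|=4 (t=3), |d|=5 (t=2); sum(t^3 - t) = 30.
        Var[W] = n(n+1)(2n+1)/24 - sum(t^3-t)/48 = 2310/24 - 30/48 = 95.625.
        z = (W - E[W]) / sqrt(Var[W]) = (26.5 - 27.5) / 9.7788 = -0.1023.
        Two-sided p = 2*Phi(z) = 0.918549.
Step 6: alpha = 0.05. fail to reject H0.

W+ = 28.5, W- = 26.5, W = min = 26.5, p = 0.918549, fail to reject H0.


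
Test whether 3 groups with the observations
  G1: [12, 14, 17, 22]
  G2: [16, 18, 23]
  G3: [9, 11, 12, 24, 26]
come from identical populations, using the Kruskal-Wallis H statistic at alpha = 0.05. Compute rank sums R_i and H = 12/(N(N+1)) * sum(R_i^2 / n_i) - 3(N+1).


Step 1: Combine all N = 12 observations and assign midranks.
sorted (value, group, rank): (9,G3,1), (11,G3,2), (12,G1,3.5), (12,G3,3.5), (14,G1,5), (16,G2,6), (17,G1,7), (18,G2,8), (22,G1,9), (23,G2,10), (24,G3,11), (26,G3,12)
Step 2: Sum ranks within each group.
R_1 = 24.5 (n_1 = 4)
R_2 = 24 (n_2 = 3)
R_3 = 29.5 (n_3 = 5)
Step 3: H = 12/(N(N+1)) * sum(R_i^2/n_i) - 3(N+1)
     = 12/(12*13) * (24.5^2/4 + 24^2/3 + 29.5^2/5) - 3*13
     = 0.076923 * 516.112 - 39
     = 0.700962.
Step 4: Ties present; correction factor C = 1 - 6/(12^3 - 12) = 0.996503. Corrected H = 0.700962 / 0.996503 = 0.703421.
Step 5: Under H0, H ~ chi^2(2); p-value = 0.703484.
Step 6: alpha = 0.05. fail to reject H0.

H = 0.7034, df = 2, p = 0.703484, fail to reject H0.


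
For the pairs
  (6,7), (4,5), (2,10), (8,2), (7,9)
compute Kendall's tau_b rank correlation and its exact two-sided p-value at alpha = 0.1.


Step 1: Enumerate the 10 unordered pairs (i,j) with i<j and classify each by sign(x_j-x_i) * sign(y_j-y_i).
  (1,2):dx=-2,dy=-2->C; (1,3):dx=-4,dy=+3->D; (1,4):dx=+2,dy=-5->D; (1,5):dx=+1,dy=+2->C
  (2,3):dx=-2,dy=+5->D; (2,4):dx=+4,dy=-3->D; (2,5):dx=+3,dy=+4->C; (3,4):dx=+6,dy=-8->D
  (3,5):dx=+5,dy=-1->D; (4,5):dx=-1,dy=+7->D
Step 2: C = 3, D = 7, total pairs = 10.
Step 3: tau = (C - D)/(n(n-1)/2) = (3 - 7)/10 = -0.400000.
Step 4: Exact two-sided p-value (enumerate n! = 120 permutations of y under H0): p = 0.483333.
Step 5: alpha = 0.1. fail to reject H0.

tau_b = -0.4000 (C=3, D=7), p = 0.483333, fail to reject H0.


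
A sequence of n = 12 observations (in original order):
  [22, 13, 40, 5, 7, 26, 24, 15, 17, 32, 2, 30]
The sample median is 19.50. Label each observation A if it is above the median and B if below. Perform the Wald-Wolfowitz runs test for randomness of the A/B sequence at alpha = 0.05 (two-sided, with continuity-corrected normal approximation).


Step 1: Compute median = 19.50; label A = above, B = below.
Labels in order: ABABBAABBABA  (n_A = 6, n_B = 6)
Step 2: Count runs R = 9.
Step 3: Under H0 (random ordering), E[R] = 2*n_A*n_B/(n_A+n_B) + 1 = 2*6*6/12 + 1 = 7.0000.
        Var[R] = 2*n_A*n_B*(2*n_A*n_B - n_A - n_B) / ((n_A+n_B)^2 * (n_A+n_B-1)) = 4320/1584 = 2.7273.
        SD[R] = 1.6514.
Step 4: Continuity-corrected z = (R - 0.5 - E[R]) / SD[R] = (9 - 0.5 - 7.0000) / 1.6514 = 0.9083.
Step 5: Two-sided p-value via normal approximation = 2*(1 - Phi(|z|)) = 0.363722.
Step 6: alpha = 0.05. fail to reject H0.

R = 9, z = 0.9083, p = 0.363722, fail to reject H0.


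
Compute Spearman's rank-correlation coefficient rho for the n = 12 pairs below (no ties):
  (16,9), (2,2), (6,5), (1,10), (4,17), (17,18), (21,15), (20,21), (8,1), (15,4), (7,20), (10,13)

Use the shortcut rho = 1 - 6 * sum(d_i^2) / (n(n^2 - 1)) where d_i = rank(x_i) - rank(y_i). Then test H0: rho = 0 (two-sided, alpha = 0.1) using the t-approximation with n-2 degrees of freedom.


Step 1: Rank x and y separately (midranks; no ties here).
rank(x): 16->9, 2->2, 6->4, 1->1, 4->3, 17->10, 21->12, 20->11, 8->6, 15->8, 7->5, 10->7
rank(y): 9->5, 2->2, 5->4, 10->6, 17->9, 18->10, 15->8, 21->12, 1->1, 4->3, 20->11, 13->7
Step 2: d_i = R_x(i) - R_y(i); compute d_i^2.
  (9-5)^2=16, (2-2)^2=0, (4-4)^2=0, (1-6)^2=25, (3-9)^2=36, (10-10)^2=0, (12-8)^2=16, (11-12)^2=1, (6-1)^2=25, (8-3)^2=25, (5-11)^2=36, (7-7)^2=0
sum(d^2) = 180.
Step 3: rho = 1 - 6*180 / (12*(12^2 - 1)) = 1 - 1080/1716 = 0.370629.
Step 4: Under H0, t = rho * sqrt((n-2)/(1-rho^2)) = 1.2619 ~ t(10).
Step 5: Two-sided p-value from the t-distribution with 10 df = 0.235621.
Step 6: alpha = 0.1. fail to reject H0.

rho = 0.3706, p = 0.235621, fail to reject H0 at alpha = 0.1.


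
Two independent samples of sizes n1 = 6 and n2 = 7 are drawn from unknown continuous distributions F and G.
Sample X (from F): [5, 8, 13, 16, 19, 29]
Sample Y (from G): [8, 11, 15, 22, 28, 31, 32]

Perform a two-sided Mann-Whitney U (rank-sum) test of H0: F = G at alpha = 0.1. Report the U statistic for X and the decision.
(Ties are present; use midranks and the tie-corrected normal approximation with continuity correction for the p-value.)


Step 1: Combine and sort all 13 observations; assign midranks.
sorted (value, group): (5,X), (8,X), (8,Y), (11,Y), (13,X), (15,Y), (16,X), (19,X), (22,Y), (28,Y), (29,X), (31,Y), (32,Y)
ranks: 5->1, 8->2.5, 8->2.5, 11->4, 13->5, 15->6, 16->7, 19->8, 22->9, 28->10, 29->11, 31->12, 32->13
Step 2: Rank sum for X: R1 = 1 + 2.5 + 5 + 7 + 8 + 11 = 34.5.
Step 3: U_X = R1 - n1(n1+1)/2 = 34.5 - 6*7/2 = 34.5 - 21 = 13.5.
       U_Y = n1*n2 - U_X = 42 - 13.5 = 28.5.
Step 4: Ties are present, so use the tie-corrected normal approximation (with continuity correction) for the p-value.
Step 5: p-value = 0.316645; compare to alpha = 0.1. fail to reject H0.

U_X = 13.5, p = 0.316645, fail to reject H0 at alpha = 0.1.


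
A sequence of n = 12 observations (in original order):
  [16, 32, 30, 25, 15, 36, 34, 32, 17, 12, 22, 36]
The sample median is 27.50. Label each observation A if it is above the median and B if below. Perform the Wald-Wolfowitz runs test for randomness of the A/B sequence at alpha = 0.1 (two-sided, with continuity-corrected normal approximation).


Step 1: Compute median = 27.50; label A = above, B = below.
Labels in order: BAABBAAABBBA  (n_A = 6, n_B = 6)
Step 2: Count runs R = 6.
Step 3: Under H0 (random ordering), E[R] = 2*n_A*n_B/(n_A+n_B) + 1 = 2*6*6/12 + 1 = 7.0000.
        Var[R] = 2*n_A*n_B*(2*n_A*n_B - n_A - n_B) / ((n_A+n_B)^2 * (n_A+n_B-1)) = 4320/1584 = 2.7273.
        SD[R] = 1.6514.
Step 4: Continuity-corrected z = (R + 0.5 - E[R]) / SD[R] = (6 + 0.5 - 7.0000) / 1.6514 = -0.3028.
Step 5: Two-sided p-value via normal approximation = 2*(1 - Phi(|z|)) = 0.762069.
Step 6: alpha = 0.1. fail to reject H0.

R = 6, z = -0.3028, p = 0.762069, fail to reject H0.


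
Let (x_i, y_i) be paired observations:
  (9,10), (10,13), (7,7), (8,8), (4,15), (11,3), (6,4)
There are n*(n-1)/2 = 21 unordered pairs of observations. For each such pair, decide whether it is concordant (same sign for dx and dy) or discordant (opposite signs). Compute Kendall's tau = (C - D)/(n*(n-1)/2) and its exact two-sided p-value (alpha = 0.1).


Step 1: Enumerate the 21 unordered pairs (i,j) with i<j and classify each by sign(x_j-x_i) * sign(y_j-y_i).
  (1,2):dx=+1,dy=+3->C; (1,3):dx=-2,dy=-3->C; (1,4):dx=-1,dy=-2->C; (1,5):dx=-5,dy=+5->D
  (1,6):dx=+2,dy=-7->D; (1,7):dx=-3,dy=-6->C; (2,3):dx=-3,dy=-6->C; (2,4):dx=-2,dy=-5->C
  (2,5):dx=-6,dy=+2->D; (2,6):dx=+1,dy=-10->D; (2,7):dx=-4,dy=-9->C; (3,4):dx=+1,dy=+1->C
  (3,5):dx=-3,dy=+8->D; (3,6):dx=+4,dy=-4->D; (3,7):dx=-1,dy=-3->C; (4,5):dx=-4,dy=+7->D
  (4,6):dx=+3,dy=-5->D; (4,7):dx=-2,dy=-4->C; (5,6):dx=+7,dy=-12->D; (5,7):dx=+2,dy=-11->D
  (6,7):dx=-5,dy=+1->D
Step 2: C = 10, D = 11, total pairs = 21.
Step 3: tau = (C - D)/(n(n-1)/2) = (10 - 11)/21 = -0.047619.
Step 4: Exact two-sided p-value (enumerate n! = 5040 permutations of y under H0): p = 1.000000.
Step 5: alpha = 0.1. fail to reject H0.

tau_b = -0.0476 (C=10, D=11), p = 1.000000, fail to reject H0.


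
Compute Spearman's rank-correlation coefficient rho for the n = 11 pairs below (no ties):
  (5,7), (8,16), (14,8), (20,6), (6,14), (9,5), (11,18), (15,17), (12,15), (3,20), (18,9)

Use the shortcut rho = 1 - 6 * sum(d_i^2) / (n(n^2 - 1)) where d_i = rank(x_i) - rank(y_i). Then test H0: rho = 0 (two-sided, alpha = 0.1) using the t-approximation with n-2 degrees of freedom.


Step 1: Rank x and y separately (midranks; no ties here).
rank(x): 5->2, 8->4, 14->8, 20->11, 6->3, 9->5, 11->6, 15->9, 12->7, 3->1, 18->10
rank(y): 7->3, 16->8, 8->4, 6->2, 14->6, 5->1, 18->10, 17->9, 15->7, 20->11, 9->5
Step 2: d_i = R_x(i) - R_y(i); compute d_i^2.
  (2-3)^2=1, (4-8)^2=16, (8-4)^2=16, (11-2)^2=81, (3-6)^2=9, (5-1)^2=16, (6-10)^2=16, (9-9)^2=0, (7-7)^2=0, (1-11)^2=100, (10-5)^2=25
sum(d^2) = 280.
Step 3: rho = 1 - 6*280 / (11*(11^2 - 1)) = 1 - 1680/1320 = -0.272727.
Step 4: Under H0, t = rho * sqrt((n-2)/(1-rho^2)) = -0.8504 ~ t(9).
Step 5: Two-sided p-value from the t-distribution with 9 df = 0.417141.
Step 6: alpha = 0.1. fail to reject H0.

rho = -0.2727, p = 0.417141, fail to reject H0 at alpha = 0.1.


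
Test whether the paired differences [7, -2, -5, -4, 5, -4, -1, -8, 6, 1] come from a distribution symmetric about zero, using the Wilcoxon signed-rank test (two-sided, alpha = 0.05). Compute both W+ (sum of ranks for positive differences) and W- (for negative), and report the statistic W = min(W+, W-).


Step 1: Drop any zero differences (none here) and take |d_i|.
|d| = [7, 2, 5, 4, 5, 4, 1, 8, 6, 1]
Step 2: Midrank |d_i| (ties get averaged ranks).
ranks: |7|->9, |2|->3, |5|->6.5, |4|->4.5, |5|->6.5, |4|->4.5, |1|->1.5, |8|->10, |6|->8, |1|->1.5
Step 3: Attach original signs; sum ranks with positive sign and with negative sign.
W+ = 9 + 6.5 + 8 + 1.5 = 25
W- = 3 + 6.5 + 4.5 + 4.5 + 1.5 + 10 = 30
(Check: W+ + W- = 55 should equal n(n+1)/2 = 55.)
Step 4: Test statistic W = min(W+, W-) = 25.
Step 5: Ties in |d|, so use the tie-corrected normal approximation.
        E[W] = n(n+1)/4 = 10*11/4 = 27.5.
        Tie groups: |d|=1 (t=2), |d|=4 (t=2), |d|=5 (t=2); sum(t^3 - t) = 18.
        Var[W] = n(n+1)(2n+1)/24 - sum(t^3-t)/48 = 2310/24 - 18/48 = 95.875.
        z = (W - E[W]) / sqrt(Var[W]) = (25 - 27.5) / 9.7916 = -0.2553.
        Two-sided p = 2*Phi(z) = 0.798475.
Step 6: alpha = 0.05. fail to reject H0.

W+ = 25, W- = 30, W = min = 25, p = 0.798475, fail to reject H0.
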